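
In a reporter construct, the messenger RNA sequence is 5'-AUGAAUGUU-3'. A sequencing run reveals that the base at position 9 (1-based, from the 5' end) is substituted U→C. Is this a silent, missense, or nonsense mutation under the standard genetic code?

Position 9 falls in codon 3: GUU → Val.
After the substitution the codon is GUC → Val.
Both encode Val, so the change is synonymous.

silent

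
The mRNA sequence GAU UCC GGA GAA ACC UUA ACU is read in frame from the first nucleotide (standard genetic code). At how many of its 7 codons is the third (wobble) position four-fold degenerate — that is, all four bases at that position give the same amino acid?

Codon 1 GAU (Asp): third position 2-fold.
Codon 2 UCC (Ser): third position 4-fold.
Codon 3 GGA (Gly): third position 4-fold.
Codon 4 GAA (Glu): third position 2-fold.
Codon 5 ACC (Thr): third position 4-fold.
Codon 6 UUA (Leu): third position 2-fold.
Codon 7 ACU (Thr): third position 4-fold.
Four-fold degenerate third positions: 4.

4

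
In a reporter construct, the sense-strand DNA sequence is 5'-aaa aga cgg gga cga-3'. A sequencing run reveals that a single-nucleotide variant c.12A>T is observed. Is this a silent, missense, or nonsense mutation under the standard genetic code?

silent

Position 12 falls in codon 4: GGA → Gly.
After the substitution the codon is GGT → Gly.
Both encode Gly, so the change is synonymous.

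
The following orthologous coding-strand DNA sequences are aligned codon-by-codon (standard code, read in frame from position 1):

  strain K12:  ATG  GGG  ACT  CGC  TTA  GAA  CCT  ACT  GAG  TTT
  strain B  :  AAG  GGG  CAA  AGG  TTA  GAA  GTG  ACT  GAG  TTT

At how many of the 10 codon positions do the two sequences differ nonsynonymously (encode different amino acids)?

Codon 1: ATG Met / AAG Lys — nonsynonymous.
Codon 2: GGG Gly / GGG Gly — identical.
Codon 3: ACT Thr / CAA Gln — nonsynonymous.
Codon 4: CGC Arg / AGG Arg — synonymous.
Codon 5: TTA Leu / TTA Leu — identical.
Codon 6: GAA Glu / GAA Glu — identical.
Codon 7: CCT Pro / GTG Val — nonsynonymous.
Codon 8: ACT Thr / ACT Thr — identical.
Codon 9: GAG Glu / GAG Glu — identical.
Codon 10: TTT Phe / TTT Phe — identical.
Nonsynonymous differences: 3.

3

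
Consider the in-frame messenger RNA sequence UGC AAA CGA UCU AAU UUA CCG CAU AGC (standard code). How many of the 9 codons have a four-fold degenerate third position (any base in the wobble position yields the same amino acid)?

3

Codon 1 UGC (Cys): third position 2-fold.
Codon 2 AAA (Lys): third position 2-fold.
Codon 3 CGA (Arg): third position 4-fold.
Codon 4 UCU (Ser): third position 4-fold.
Codon 5 AAU (Asn): third position 2-fold.
Codon 6 UUA (Leu): third position 2-fold.
Codon 7 CCG (Pro): third position 4-fold.
Codon 8 CAU (His): third position 2-fold.
Codon 9 AGC (Ser): third position 2-fold.
Four-fold degenerate third positions: 3.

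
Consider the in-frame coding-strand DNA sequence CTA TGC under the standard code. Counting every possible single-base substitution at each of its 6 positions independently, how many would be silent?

5

Codon 1 (CTA, Leu): 4 synonymous substitutions.
Codon 2 (TGC, Cys): 1 synonymous substitution.
Total: 4 + 1 = 5.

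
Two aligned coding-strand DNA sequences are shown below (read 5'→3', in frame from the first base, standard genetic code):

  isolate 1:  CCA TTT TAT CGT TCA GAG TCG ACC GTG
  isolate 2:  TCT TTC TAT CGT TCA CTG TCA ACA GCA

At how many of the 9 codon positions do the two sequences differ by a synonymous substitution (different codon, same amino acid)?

3

Codon 1: CCA Pro / TCT Ser — nonsynonymous.
Codon 2: TTT Phe / TTC Phe — synonymous.
Codon 3: TAT Tyr / TAT Tyr — identical.
Codon 4: CGT Arg / CGT Arg — identical.
Codon 5: TCA Ser / TCA Ser — identical.
Codon 6: GAG Glu / CTG Leu — nonsynonymous.
Codon 7: TCG Ser / TCA Ser — synonymous.
Codon 8: ACC Thr / ACA Thr — synonymous.
Codon 9: GTG Val / GCA Ala — nonsynonymous.
Synonymous differences: 3.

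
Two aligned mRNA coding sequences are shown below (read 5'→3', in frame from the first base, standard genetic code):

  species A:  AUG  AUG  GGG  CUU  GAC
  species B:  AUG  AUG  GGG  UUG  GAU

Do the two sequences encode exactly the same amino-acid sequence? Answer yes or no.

yes

Codon 1: AUG Met / AUG Met — identical.
Codon 2: AUG Met / AUG Met — identical.
Codon 3: GGG Gly / GGG Gly — identical.
Codon 4: CUU Leu / UUG Leu — synonymous.
Codon 5: GAC Asp / GAU Asp — synonymous.
Nonsynonymous differences: 0 → same protein.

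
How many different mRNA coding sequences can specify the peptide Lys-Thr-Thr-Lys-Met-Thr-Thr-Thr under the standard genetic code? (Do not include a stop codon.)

4096

Lys: 2 codons.
Thr: 4 codons.
Thr: 4 codons.
Lys: 2 codons.
Met: 1 codon.
Thr: 4 codons.
Thr: 4 codons.
Thr: 4 codons.
2 × 4 × 4 × 2 × 1 × 4 × 4 × 4 = 4096.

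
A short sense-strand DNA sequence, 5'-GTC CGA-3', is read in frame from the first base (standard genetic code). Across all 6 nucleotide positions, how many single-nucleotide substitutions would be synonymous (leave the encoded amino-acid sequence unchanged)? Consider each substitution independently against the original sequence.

Codon 1 (GTC, Val): 3 synonymous substitutions.
Codon 2 (CGA, Arg): 4 synonymous substitutions.
Total: 3 + 4 = 7.

7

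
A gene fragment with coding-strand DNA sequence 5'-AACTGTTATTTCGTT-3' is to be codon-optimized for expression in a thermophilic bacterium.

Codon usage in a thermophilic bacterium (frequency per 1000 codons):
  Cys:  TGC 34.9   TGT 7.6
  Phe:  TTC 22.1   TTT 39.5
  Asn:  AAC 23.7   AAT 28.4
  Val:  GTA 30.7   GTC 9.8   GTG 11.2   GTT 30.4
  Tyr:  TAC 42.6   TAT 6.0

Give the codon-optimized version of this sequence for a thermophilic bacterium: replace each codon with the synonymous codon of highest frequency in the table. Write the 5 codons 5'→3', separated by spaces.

AAT TGC TAC TTT GTA

Codon 1 (Asn): best is AAT at 28.4.
Codon 2 (Cys): best is TGC at 34.9.
Codon 3 (Tyr): best is TAC at 42.6.
Codon 4 (Phe): best is TTT at 39.5.
Codon 5 (Val): best is GTA at 30.7.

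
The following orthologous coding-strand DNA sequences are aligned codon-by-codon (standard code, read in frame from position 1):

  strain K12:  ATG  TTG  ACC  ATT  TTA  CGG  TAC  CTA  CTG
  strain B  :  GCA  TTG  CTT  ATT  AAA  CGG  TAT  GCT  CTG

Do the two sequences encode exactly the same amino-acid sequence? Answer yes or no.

Codon 1: ATG Met / GCA Ala — nonsynonymous.
Codon 2: TTG Leu / TTG Leu — identical.
Codon 3: ACC Thr / CTT Leu — nonsynonymous.
Codon 4: ATT Ile / ATT Ile — identical.
Codon 5: TTA Leu / AAA Lys — nonsynonymous.
Codon 6: CGG Arg / CGG Arg — identical.
Codon 7: TAC Tyr / TAT Tyr — synonymous.
Codon 8: CTA Leu / GCT Ala — nonsynonymous.
Codon 9: CTG Leu / CTG Leu — identical.
Nonsynonymous differences: 4 → different protein.

no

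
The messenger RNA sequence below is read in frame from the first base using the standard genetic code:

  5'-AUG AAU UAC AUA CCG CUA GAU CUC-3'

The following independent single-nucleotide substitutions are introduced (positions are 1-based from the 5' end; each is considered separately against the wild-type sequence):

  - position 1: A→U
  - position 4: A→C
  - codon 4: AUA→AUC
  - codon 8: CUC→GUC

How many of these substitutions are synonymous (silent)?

Codon 1: AUG (Met) → UUG (Leu) — missense.
Codon 2: AAU (Asn) → CAU (His) — missense.
Codon 4: AUA (Ile) → AUC (Ile) — synonymous.
Codon 8: CUC (Leu) → GUC (Val) — missense.
Synonymous: 1 of 4.

1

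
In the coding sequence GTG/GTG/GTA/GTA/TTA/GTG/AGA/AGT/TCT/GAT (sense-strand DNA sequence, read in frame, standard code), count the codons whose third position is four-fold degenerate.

6

Codon 1 GTG (Val): third position 4-fold.
Codon 2 GTG (Val): third position 4-fold.
Codon 3 GTA (Val): third position 4-fold.
Codon 4 GTA (Val): third position 4-fold.
Codon 5 TTA (Leu): third position 2-fold.
Codon 6 GTG (Val): third position 4-fold.
Codon 7 AGA (Arg): third position 2-fold.
Codon 8 AGT (Ser): third position 2-fold.
Codon 9 TCT (Ser): third position 4-fold.
Codon 10 GAT (Asp): third position 2-fold.
Four-fold degenerate third positions: 6.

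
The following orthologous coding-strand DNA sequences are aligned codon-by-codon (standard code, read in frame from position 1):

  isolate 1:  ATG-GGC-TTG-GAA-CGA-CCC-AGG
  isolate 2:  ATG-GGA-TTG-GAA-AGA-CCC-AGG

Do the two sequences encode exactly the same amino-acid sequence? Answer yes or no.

Codon 1: ATG Met / ATG Met — identical.
Codon 2: GGC Gly / GGA Gly — synonymous.
Codon 3: TTG Leu / TTG Leu — identical.
Codon 4: GAA Glu / GAA Glu — identical.
Codon 5: CGA Arg / AGA Arg — synonymous.
Codon 6: CCC Pro / CCC Pro — identical.
Codon 7: AGG Arg / AGG Arg — identical.
Nonsynonymous differences: 0 → same protein.

yes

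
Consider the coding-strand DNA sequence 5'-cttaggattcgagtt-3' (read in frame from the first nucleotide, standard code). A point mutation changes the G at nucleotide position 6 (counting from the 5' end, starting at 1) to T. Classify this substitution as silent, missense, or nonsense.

Position 6 falls in codon 2: AGG → Arg.
After the substitution the codon is AGT → Ser.
Arg ≠ Ser, so this is a missense mutation.

missense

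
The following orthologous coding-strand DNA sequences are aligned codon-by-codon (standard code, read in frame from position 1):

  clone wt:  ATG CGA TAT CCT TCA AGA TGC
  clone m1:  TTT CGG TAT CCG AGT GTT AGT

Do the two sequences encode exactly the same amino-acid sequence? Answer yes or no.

Codon 1: ATG Met / TTT Phe — nonsynonymous.
Codon 2: CGA Arg / CGG Arg — synonymous.
Codon 3: TAT Tyr / TAT Tyr — identical.
Codon 4: CCT Pro / CCG Pro — synonymous.
Codon 5: TCA Ser / AGT Ser — synonymous.
Codon 6: AGA Arg / GTT Val — nonsynonymous.
Codon 7: TGC Cys / AGT Ser — nonsynonymous.
Nonsynonymous differences: 3 → different protein.

no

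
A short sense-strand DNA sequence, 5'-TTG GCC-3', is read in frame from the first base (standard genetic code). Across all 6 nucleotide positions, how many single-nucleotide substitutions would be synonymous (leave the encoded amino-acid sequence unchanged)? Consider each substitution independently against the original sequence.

Codon 1 (TTG, Leu): 2 synonymous substitutions.
Codon 2 (GCC, Ala): 3 synonymous substitutions.
Total: 2 + 3 = 5.

5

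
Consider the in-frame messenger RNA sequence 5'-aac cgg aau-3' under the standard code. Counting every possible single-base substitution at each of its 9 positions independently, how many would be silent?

Codon 1 (AAC, Asn): 1 synonymous substitution.
Codon 2 (CGG, Arg): 4 synonymous substitutions.
Codon 3 (AAU, Asn): 1 synonymous substitution.
Total: 1 + 4 + 1 = 6.

6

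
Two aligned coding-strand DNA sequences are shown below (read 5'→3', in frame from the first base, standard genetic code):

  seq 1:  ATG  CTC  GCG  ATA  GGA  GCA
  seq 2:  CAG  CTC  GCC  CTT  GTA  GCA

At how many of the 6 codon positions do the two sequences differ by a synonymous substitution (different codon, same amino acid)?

Codon 1: ATG Met / CAG Gln — nonsynonymous.
Codon 2: CTC Leu / CTC Leu — identical.
Codon 3: GCG Ala / GCC Ala — synonymous.
Codon 4: ATA Ile / CTT Leu — nonsynonymous.
Codon 5: GGA Gly / GTA Val — nonsynonymous.
Codon 6: GCA Ala / GCA Ala — identical.
Synonymous differences: 1.

1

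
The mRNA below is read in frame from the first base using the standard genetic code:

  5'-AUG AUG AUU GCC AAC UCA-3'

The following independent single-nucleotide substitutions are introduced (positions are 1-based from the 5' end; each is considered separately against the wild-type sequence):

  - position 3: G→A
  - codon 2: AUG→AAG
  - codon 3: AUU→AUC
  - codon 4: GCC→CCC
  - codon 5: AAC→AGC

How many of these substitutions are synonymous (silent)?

1

Codon 1: AUG (Met) → AUA (Ile) — missense.
Codon 2: AUG (Met) → AAG (Lys) — missense.
Codon 3: AUU (Ile) → AUC (Ile) — synonymous.
Codon 4: GCC (Ala) → CCC (Pro) — missense.
Codon 5: AAC (Asn) → AGC (Ser) — missense.
Synonymous: 1 of 5.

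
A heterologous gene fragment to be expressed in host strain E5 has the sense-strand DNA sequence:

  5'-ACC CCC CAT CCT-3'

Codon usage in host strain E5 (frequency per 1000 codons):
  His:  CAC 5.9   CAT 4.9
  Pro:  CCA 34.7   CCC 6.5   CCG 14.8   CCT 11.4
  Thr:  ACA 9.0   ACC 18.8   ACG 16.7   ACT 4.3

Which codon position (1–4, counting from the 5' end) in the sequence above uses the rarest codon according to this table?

3

Codon 1 ACC (Thr): 18.8 per 1000.
Codon 2 CCC (Pro): 6.5 per 1000.
Codon 3 CAT (His): 4.9 per 1000.
Codon 4 CCT (Pro): 11.4 per 1000.
Lowest frequency is 4.9 at codon 3.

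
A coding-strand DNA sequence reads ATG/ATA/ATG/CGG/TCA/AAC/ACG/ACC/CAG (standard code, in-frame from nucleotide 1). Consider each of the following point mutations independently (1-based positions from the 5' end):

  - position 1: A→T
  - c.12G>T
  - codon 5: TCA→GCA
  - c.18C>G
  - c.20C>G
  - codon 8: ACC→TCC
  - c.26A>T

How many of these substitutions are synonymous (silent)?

Codon 1: ATG (Met) → TTG (Leu) — missense.
Codon 4: CGG (Arg) → CGT (Arg) — synonymous.
Codon 5: TCA (Ser) → GCA (Ala) — missense.
Codon 6: AAC (Asn) → AAG (Lys) — missense.
Codon 7: ACG (Thr) → AGG (Arg) — missense.
Codon 8: ACC (Thr) → TCC (Ser) — missense.
Codon 9: CAG (Gln) → CTG (Leu) — missense.
Synonymous: 1 of 7.

1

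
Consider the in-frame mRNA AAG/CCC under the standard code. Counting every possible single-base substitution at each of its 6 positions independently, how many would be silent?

4

Codon 1 (AAG, Lys): 1 synonymous substitution.
Codon 2 (CCC, Pro): 3 synonymous substitutions.
Total: 1 + 3 = 4.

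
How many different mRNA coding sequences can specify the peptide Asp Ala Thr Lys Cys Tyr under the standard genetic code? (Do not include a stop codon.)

256

Asp: 2 codons.
Ala: 4 codons.
Thr: 4 codons.
Lys: 2 codons.
Cys: 2 codons.
Tyr: 2 codons.
2 × 4 × 4 × 2 × 2 × 2 = 256.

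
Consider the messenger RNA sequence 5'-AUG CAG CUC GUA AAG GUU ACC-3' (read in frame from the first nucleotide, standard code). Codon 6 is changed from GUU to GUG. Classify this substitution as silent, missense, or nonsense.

silent

Position 18 falls in codon 6: GUU → Val.
After the substitution the codon is GUG → Val.
Both encode Val, so the change is synonymous.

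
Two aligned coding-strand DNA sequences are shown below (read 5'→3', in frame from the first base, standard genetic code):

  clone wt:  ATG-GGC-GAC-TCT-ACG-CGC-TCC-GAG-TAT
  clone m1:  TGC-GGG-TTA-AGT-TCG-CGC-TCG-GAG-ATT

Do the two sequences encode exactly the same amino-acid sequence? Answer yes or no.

no

Codon 1: ATG Met / TGC Cys — nonsynonymous.
Codon 2: GGC Gly / GGG Gly — synonymous.
Codon 3: GAC Asp / TTA Leu — nonsynonymous.
Codon 4: TCT Ser / AGT Ser — synonymous.
Codon 5: ACG Thr / TCG Ser — nonsynonymous.
Codon 6: CGC Arg / CGC Arg — identical.
Codon 7: TCC Ser / TCG Ser — synonymous.
Codon 8: GAG Glu / GAG Glu — identical.
Codon 9: TAT Tyr / ATT Ile — nonsynonymous.
Nonsynonymous differences: 4 → different protein.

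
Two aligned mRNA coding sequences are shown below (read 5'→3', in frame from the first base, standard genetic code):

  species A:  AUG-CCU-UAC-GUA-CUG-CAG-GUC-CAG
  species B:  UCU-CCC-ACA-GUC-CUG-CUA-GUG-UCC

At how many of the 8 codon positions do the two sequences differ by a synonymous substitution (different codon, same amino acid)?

3

Codon 1: AUG Met / UCU Ser — nonsynonymous.
Codon 2: CCU Pro / CCC Pro — synonymous.
Codon 3: UAC Tyr / ACA Thr — nonsynonymous.
Codon 4: GUA Val / GUC Val — synonymous.
Codon 5: CUG Leu / CUG Leu — identical.
Codon 6: CAG Gln / CUA Leu — nonsynonymous.
Codon 7: GUC Val / GUG Val — synonymous.
Codon 8: CAG Gln / UCC Ser — nonsynonymous.
Synonymous differences: 3.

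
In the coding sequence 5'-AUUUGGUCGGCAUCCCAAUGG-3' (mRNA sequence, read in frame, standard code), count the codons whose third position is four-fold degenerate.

Codon 1 AUU (Ile): third position 3-fold.
Codon 2 UGG (Trp): third position 1-fold.
Codon 3 UCG (Ser): third position 4-fold.
Codon 4 GCA (Ala): third position 4-fold.
Codon 5 UCC (Ser): third position 4-fold.
Codon 6 CAA (Gln): third position 2-fold.
Codon 7 UGG (Trp): third position 1-fold.
Four-fold degenerate third positions: 3.

3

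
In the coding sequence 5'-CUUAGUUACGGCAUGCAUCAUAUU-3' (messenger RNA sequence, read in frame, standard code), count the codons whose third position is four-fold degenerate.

2

Codon 1 CUU (Leu): third position 4-fold.
Codon 2 AGU (Ser): third position 2-fold.
Codon 3 UAC (Tyr): third position 2-fold.
Codon 4 GGC (Gly): third position 4-fold.
Codon 5 AUG (Met): third position 1-fold.
Codon 6 CAU (His): third position 2-fold.
Codon 7 CAU (His): third position 2-fold.
Codon 8 AUU (Ile): third position 3-fold.
Four-fold degenerate third positions: 2.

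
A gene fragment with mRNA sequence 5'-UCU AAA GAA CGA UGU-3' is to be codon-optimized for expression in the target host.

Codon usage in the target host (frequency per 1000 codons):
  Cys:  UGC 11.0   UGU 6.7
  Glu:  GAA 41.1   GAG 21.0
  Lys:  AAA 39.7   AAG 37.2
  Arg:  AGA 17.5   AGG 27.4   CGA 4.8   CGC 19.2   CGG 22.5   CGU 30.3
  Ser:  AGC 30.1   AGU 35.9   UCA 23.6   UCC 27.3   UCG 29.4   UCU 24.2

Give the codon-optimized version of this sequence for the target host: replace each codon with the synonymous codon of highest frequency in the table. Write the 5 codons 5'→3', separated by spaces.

AGU AAA GAA CGU UGC

Codon 1 (Ser): best is AGU at 35.9.
Codon 2 (Lys): best is AAA at 39.7.
Codon 3 (Glu): best is GAA at 41.1.
Codon 4 (Arg): best is CGU at 30.3.
Codon 5 (Cys): best is UGC at 11.0.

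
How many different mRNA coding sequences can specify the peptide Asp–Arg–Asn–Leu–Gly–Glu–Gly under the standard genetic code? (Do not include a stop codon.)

Asp: 2 codons.
Arg: 6 codons.
Asn: 2 codons.
Leu: 6 codons.
Gly: 4 codons.
Glu: 2 codons.
Gly: 4 codons.
2 × 6 × 2 × 6 × 4 × 2 × 4 = 4608.

4608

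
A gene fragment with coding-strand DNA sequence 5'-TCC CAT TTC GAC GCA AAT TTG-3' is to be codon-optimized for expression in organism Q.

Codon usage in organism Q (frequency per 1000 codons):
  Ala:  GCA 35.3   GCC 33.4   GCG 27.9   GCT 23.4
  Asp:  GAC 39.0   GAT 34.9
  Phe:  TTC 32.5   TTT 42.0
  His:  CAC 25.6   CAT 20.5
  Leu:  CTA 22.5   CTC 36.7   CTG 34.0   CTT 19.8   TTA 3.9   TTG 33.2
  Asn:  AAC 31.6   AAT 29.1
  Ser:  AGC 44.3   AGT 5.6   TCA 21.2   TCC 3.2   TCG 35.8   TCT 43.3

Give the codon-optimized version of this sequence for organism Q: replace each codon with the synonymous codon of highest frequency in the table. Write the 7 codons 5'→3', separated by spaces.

Codon 1 (Ser): best is AGC at 44.3.
Codon 2 (His): best is CAC at 25.6.
Codon 3 (Phe): best is TTT at 42.0.
Codon 4 (Asp): best is GAC at 39.0.
Codon 5 (Ala): best is GCA at 35.3.
Codon 6 (Asn): best is AAC at 31.6.
Codon 7 (Leu): best is CTC at 36.7.

AGC CAC TTT GAC GCA AAC CTC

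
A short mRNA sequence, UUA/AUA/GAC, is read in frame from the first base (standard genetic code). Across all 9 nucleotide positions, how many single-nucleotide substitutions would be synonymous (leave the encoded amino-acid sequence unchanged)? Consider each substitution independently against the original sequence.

5

Codon 1 (UUA, Leu): 2 synonymous substitutions.
Codon 2 (AUA, Ile): 2 synonymous substitutions.
Codon 3 (GAC, Asp): 1 synonymous substitution.
Total: 2 + 2 + 1 = 5.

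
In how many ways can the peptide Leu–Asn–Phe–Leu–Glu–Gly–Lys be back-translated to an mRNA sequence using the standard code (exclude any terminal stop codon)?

Leu: 6 codons.
Asn: 2 codons.
Phe: 2 codons.
Leu: 6 codons.
Glu: 2 codons.
Gly: 4 codons.
Lys: 2 codons.
6 × 2 × 2 × 6 × 2 × 4 × 2 = 2304.

2304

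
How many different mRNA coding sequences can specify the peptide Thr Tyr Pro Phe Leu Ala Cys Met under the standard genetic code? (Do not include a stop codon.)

Thr: 4 codons.
Tyr: 2 codons.
Pro: 4 codons.
Phe: 2 codons.
Leu: 6 codons.
Ala: 4 codons.
Cys: 2 codons.
Met: 1 codon.
4 × 2 × 4 × 2 × 6 × 4 × 2 × 1 = 3072.

3072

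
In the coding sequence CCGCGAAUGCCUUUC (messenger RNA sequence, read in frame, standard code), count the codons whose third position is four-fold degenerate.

Codon 1 CCG (Pro): third position 4-fold.
Codon 2 CGA (Arg): third position 4-fold.
Codon 3 AUG (Met): third position 1-fold.
Codon 4 CCU (Pro): third position 4-fold.
Codon 5 UUC (Phe): third position 2-fold.
Four-fold degenerate third positions: 3.

3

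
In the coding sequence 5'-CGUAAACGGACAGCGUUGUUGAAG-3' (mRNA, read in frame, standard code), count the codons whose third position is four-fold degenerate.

4

Codon 1 CGU (Arg): third position 4-fold.
Codon 2 AAA (Lys): third position 2-fold.
Codon 3 CGG (Arg): third position 4-fold.
Codon 4 ACA (Thr): third position 4-fold.
Codon 5 GCG (Ala): third position 4-fold.
Codon 6 UUG (Leu): third position 2-fold.
Codon 7 UUG (Leu): third position 2-fold.
Codon 8 AAG (Lys): third position 2-fold.
Four-fold degenerate third positions: 4.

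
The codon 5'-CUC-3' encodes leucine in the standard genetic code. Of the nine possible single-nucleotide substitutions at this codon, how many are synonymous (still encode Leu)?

3

Position 1: none → 0 synonymous.
Position 2: none → 0 synonymous.
Position 3: CUU, CUA, CUG → 3 synonymous.
Total: 0 + 0 + 3 = 3.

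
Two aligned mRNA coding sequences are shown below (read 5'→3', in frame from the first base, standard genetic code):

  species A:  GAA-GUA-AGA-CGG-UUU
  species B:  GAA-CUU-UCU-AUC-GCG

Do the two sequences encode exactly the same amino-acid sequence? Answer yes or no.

Codon 1: GAA Glu / GAA Glu — identical.
Codon 2: GUA Val / CUU Leu — nonsynonymous.
Codon 3: AGA Arg / UCU Ser — nonsynonymous.
Codon 4: CGG Arg / AUC Ile — nonsynonymous.
Codon 5: UUU Phe / GCG Ala — nonsynonymous.
Nonsynonymous differences: 4 → different protein.

no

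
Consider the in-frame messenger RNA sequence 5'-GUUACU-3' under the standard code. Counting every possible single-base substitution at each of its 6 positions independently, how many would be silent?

Codon 1 (GUU, Val): 3 synonymous substitutions.
Codon 2 (ACU, Thr): 3 synonymous substitutions.
Total: 3 + 3 = 6.

6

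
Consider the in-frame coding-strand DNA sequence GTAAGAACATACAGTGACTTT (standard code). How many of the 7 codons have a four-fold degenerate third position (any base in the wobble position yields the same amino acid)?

Codon 1 GTA (Val): third position 4-fold.
Codon 2 AGA (Arg): third position 2-fold.
Codon 3 ACA (Thr): third position 4-fold.
Codon 4 TAC (Tyr): third position 2-fold.
Codon 5 AGT (Ser): third position 2-fold.
Codon 6 GAC (Asp): third position 2-fold.
Codon 7 TTT (Phe): third position 2-fold.
Four-fold degenerate third positions: 2.

2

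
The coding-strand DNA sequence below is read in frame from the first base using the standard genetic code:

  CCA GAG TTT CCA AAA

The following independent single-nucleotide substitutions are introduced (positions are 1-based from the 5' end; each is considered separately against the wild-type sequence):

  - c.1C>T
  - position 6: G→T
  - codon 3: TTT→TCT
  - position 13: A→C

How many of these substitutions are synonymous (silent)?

0

Codon 1: CCA (Pro) → TCA (Ser) — missense.
Codon 2: GAG (Glu) → GAT (Asp) — missense.
Codon 3: TTT (Phe) → TCT (Ser) — missense.
Codon 5: AAA (Lys) → CAA (Gln) — missense.
Synonymous: 0 of 4.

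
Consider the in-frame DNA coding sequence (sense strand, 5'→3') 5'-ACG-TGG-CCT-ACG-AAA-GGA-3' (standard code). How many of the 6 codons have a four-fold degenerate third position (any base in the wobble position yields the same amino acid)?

Codon 1 ACG (Thr): third position 4-fold.
Codon 2 TGG (Trp): third position 1-fold.
Codon 3 CCT (Pro): third position 4-fold.
Codon 4 ACG (Thr): third position 4-fold.
Codon 5 AAA (Lys): third position 2-fold.
Codon 6 GGA (Gly): third position 4-fold.
Four-fold degenerate third positions: 4.

4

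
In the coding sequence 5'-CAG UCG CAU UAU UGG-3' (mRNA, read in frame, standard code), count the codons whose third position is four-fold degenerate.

Codon 1 CAG (Gln): third position 2-fold.
Codon 2 UCG (Ser): third position 4-fold.
Codon 3 CAU (His): third position 2-fold.
Codon 4 UAU (Tyr): third position 2-fold.
Codon 5 UGG (Trp): third position 1-fold.
Four-fold degenerate third positions: 1.

1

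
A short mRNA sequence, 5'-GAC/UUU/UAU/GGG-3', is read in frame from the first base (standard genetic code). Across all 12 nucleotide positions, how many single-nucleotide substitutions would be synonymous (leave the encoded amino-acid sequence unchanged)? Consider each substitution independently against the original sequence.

Codon 1 (GAC, Asp): 1 synonymous substitution.
Codon 2 (UUU, Phe): 1 synonymous substitution.
Codon 3 (UAU, Tyr): 1 synonymous substitution.
Codon 4 (GGG, Gly): 3 synonymous substitutions.
Total: 1 + 1 + 1 + 3 = 6.

6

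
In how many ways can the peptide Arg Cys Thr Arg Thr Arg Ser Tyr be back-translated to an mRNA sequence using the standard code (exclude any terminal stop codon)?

82944

Arg: 6 codons.
Cys: 2 codons.
Thr: 4 codons.
Arg: 6 codons.
Thr: 4 codons.
Arg: 6 codons.
Ser: 6 codons.
Tyr: 2 codons.
6 × 2 × 4 × 6 × 4 × 6 × 6 × 2 = 82944.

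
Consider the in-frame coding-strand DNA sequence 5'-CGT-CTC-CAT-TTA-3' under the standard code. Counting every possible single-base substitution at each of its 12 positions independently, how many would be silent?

9

Codon 1 (CGT, Arg): 3 synonymous substitutions.
Codon 2 (CTC, Leu): 3 synonymous substitutions.
Codon 3 (CAT, His): 1 synonymous substitution.
Codon 4 (TTA, Leu): 2 synonymous substitutions.
Total: 3 + 3 + 1 + 2 = 9.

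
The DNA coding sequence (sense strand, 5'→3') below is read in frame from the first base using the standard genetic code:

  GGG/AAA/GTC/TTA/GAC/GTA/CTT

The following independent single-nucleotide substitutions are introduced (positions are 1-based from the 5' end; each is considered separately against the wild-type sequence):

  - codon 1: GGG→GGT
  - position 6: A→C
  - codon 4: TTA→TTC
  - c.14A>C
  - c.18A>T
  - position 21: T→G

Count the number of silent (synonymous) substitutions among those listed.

3

Codon 1: GGG (Gly) → GGT (Gly) — synonymous.
Codon 2: AAA (Lys) → AAC (Asn) — missense.
Codon 4: TTA (Leu) → TTC (Phe) — missense.
Codon 5: GAC (Asp) → GCC (Ala) — missense.
Codon 6: GTA (Val) → GTT (Val) — synonymous.
Codon 7: CTT (Leu) → CTG (Leu) — synonymous.
Synonymous: 3 of 6.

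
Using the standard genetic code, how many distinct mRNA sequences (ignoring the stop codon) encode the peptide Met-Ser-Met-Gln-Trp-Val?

48

Met: 1 codon.
Ser: 6 codons.
Met: 1 codon.
Gln: 2 codons.
Trp: 1 codon.
Val: 4 codons.
1 × 6 × 1 × 2 × 1 × 4 = 48.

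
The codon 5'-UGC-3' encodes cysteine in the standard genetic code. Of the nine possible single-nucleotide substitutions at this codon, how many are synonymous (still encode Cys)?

Position 1: none → 0 synonymous.
Position 2: none → 0 synonymous.
Position 3: UGU → 1 synonymous.
Total: 0 + 0 + 1 = 1.

1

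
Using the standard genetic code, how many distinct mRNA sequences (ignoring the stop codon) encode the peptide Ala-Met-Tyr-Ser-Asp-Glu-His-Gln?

Ala: 4 codons.
Met: 1 codon.
Tyr: 2 codons.
Ser: 6 codons.
Asp: 2 codons.
Glu: 2 codons.
His: 2 codons.
Gln: 2 codons.
4 × 1 × 2 × 6 × 2 × 2 × 2 × 2 = 768.

768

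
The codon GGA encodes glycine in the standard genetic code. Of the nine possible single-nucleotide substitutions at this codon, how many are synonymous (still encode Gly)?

Position 1: none → 0 synonymous.
Position 2: none → 0 synonymous.
Position 3: GGT, GGC, GGG → 3 synonymous.
Total: 0 + 0 + 3 = 3.

3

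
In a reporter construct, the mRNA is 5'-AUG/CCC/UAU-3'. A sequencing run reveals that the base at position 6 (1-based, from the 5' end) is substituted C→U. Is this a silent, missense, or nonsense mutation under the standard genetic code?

silent

Position 6 falls in codon 2: CCC → Pro.
After the substitution the codon is CCU → Pro.
Both encode Pro, so the change is synonymous.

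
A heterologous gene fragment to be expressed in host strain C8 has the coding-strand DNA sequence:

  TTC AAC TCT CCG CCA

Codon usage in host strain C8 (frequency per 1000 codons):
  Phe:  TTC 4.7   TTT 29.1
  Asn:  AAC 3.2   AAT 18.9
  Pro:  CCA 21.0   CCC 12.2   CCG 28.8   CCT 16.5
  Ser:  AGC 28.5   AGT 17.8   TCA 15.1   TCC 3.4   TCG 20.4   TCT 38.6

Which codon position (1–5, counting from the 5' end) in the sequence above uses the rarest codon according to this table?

Codon 1 TTC (Phe): 4.7 per 1000.
Codon 2 AAC (Asn): 3.2 per 1000.
Codon 3 TCT (Ser): 38.6 per 1000.
Codon 4 CCG (Pro): 28.8 per 1000.
Codon 5 CCA (Pro): 21.0 per 1000.
Lowest frequency is 3.2 at codon 2.

2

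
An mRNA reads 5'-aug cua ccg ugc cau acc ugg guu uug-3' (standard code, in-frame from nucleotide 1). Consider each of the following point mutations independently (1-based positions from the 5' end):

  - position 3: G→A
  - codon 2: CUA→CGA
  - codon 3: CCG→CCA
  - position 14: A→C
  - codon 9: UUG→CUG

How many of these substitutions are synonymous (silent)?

Codon 1: AUG (Met) → AUA (Ile) — missense.
Codon 2: CUA (Leu) → CGA (Arg) — missense.
Codon 3: CCG (Pro) → CCA (Pro) — synonymous.
Codon 5: CAU (His) → CCU (Pro) — missense.
Codon 9: UUG (Leu) → CUG (Leu) — synonymous.
Synonymous: 2 of 5.

2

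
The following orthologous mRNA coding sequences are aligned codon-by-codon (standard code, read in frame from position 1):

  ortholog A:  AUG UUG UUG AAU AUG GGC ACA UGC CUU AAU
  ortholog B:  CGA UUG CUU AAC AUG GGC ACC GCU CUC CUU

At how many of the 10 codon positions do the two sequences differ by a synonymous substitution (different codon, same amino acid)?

Codon 1: AUG Met / CGA Arg — nonsynonymous.
Codon 2: UUG Leu / UUG Leu — identical.
Codon 3: UUG Leu / CUU Leu — synonymous.
Codon 4: AAU Asn / AAC Asn — synonymous.
Codon 5: AUG Met / AUG Met — identical.
Codon 6: GGC Gly / GGC Gly — identical.
Codon 7: ACA Thr / ACC Thr — synonymous.
Codon 8: UGC Cys / GCU Ala — nonsynonymous.
Codon 9: CUU Leu / CUC Leu — synonymous.
Codon 10: AAU Asn / CUU Leu — nonsynonymous.
Synonymous differences: 4.

4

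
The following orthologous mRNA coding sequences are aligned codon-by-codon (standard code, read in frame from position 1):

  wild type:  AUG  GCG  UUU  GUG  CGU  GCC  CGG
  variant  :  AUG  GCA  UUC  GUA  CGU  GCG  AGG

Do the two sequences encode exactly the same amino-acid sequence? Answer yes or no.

yes

Codon 1: AUG Met / AUG Met — identical.
Codon 2: GCG Ala / GCA Ala — synonymous.
Codon 3: UUU Phe / UUC Phe — synonymous.
Codon 4: GUG Val / GUA Val — synonymous.
Codon 5: CGU Arg / CGU Arg — identical.
Codon 6: GCC Ala / GCG Ala — synonymous.
Codon 7: CGG Arg / AGG Arg — synonymous.
Nonsynonymous differences: 0 → same protein.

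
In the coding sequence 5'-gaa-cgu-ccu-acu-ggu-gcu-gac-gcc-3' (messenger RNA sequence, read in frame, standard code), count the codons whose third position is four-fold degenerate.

Codon 1 GAA (Glu): third position 2-fold.
Codon 2 CGU (Arg): third position 4-fold.
Codon 3 CCU (Pro): third position 4-fold.
Codon 4 ACU (Thr): third position 4-fold.
Codon 5 GGU (Gly): third position 4-fold.
Codon 6 GCU (Ala): third position 4-fold.
Codon 7 GAC (Asp): third position 2-fold.
Codon 8 GCC (Ala): third position 4-fold.
Four-fold degenerate third positions: 6.

6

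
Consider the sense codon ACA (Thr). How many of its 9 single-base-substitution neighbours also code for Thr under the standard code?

3

Position 1: none → 0 synonymous.
Position 2: none → 0 synonymous.
Position 3: ACU, ACC, ACG → 3 synonymous.
Total: 0 + 0 + 3 = 3.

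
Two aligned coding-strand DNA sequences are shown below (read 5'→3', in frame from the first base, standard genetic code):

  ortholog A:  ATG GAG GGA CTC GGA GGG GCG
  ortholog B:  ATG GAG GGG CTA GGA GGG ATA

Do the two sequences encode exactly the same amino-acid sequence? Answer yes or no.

no

Codon 1: ATG Met / ATG Met — identical.
Codon 2: GAG Glu / GAG Glu — identical.
Codon 3: GGA Gly / GGG Gly — synonymous.
Codon 4: CTC Leu / CTA Leu — synonymous.
Codon 5: GGA Gly / GGA Gly — identical.
Codon 6: GGG Gly / GGG Gly — identical.
Codon 7: GCG Ala / ATA Ile — nonsynonymous.
Nonsynonymous differences: 1 → different protein.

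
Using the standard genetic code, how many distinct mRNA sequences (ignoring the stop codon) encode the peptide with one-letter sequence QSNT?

Gln: 2 codons.
Ser: 6 codons.
Asn: 2 codons.
Thr: 4 codons.
2 × 6 × 2 × 4 = 96.

96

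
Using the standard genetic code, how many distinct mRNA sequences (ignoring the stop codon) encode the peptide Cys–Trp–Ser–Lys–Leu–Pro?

Cys: 2 codons.
Trp: 1 codon.
Ser: 6 codons.
Lys: 2 codons.
Leu: 6 codons.
Pro: 4 codons.
2 × 1 × 6 × 2 × 6 × 4 = 576.

576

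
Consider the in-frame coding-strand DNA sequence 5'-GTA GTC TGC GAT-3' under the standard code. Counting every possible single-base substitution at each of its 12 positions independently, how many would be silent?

8

Codon 1 (GTA, Val): 3 synonymous substitutions.
Codon 2 (GTC, Val): 3 synonymous substitutions.
Codon 3 (TGC, Cys): 1 synonymous substitution.
Codon 4 (GAT, Asp): 1 synonymous substitution.
Total: 3 + 3 + 1 + 1 = 8.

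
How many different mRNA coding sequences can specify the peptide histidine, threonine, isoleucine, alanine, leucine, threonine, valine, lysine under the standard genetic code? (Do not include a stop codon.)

18432

His: 2 codons.
Thr: 4 codons.
Ile: 3 codons.
Ala: 4 codons.
Leu: 6 codons.
Thr: 4 codons.
Val: 4 codons.
Lys: 2 codons.
2 × 4 × 3 × 4 × 6 × 4 × 4 × 2 = 18432.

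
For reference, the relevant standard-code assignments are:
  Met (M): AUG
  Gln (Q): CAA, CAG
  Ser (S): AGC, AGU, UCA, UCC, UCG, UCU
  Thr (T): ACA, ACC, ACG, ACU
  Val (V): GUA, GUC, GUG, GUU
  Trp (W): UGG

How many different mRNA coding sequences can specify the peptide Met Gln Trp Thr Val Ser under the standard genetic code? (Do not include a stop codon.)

Met: 1 codon.
Gln: 2 codons.
Trp: 1 codon.
Thr: 4 codons.
Val: 4 codons.
Ser: 6 codons.
1 × 2 × 1 × 4 × 4 × 6 = 192.

192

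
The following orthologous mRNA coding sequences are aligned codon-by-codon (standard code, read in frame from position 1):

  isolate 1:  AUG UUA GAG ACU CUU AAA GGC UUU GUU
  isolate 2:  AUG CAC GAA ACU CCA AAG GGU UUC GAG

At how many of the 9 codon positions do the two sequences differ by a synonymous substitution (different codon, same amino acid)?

4

Codon 1: AUG Met / AUG Met — identical.
Codon 2: UUA Leu / CAC His — nonsynonymous.
Codon 3: GAG Glu / GAA Glu — synonymous.
Codon 4: ACU Thr / ACU Thr — identical.
Codon 5: CUU Leu / CCA Pro — nonsynonymous.
Codon 6: AAA Lys / AAG Lys — synonymous.
Codon 7: GGC Gly / GGU Gly — synonymous.
Codon 8: UUU Phe / UUC Phe — synonymous.
Codon 9: GUU Val / GAG Glu — nonsynonymous.
Synonymous differences: 4.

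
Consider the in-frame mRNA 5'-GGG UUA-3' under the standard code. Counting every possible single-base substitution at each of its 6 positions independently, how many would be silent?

Codon 1 (GGG, Gly): 3 synonymous substitutions.
Codon 2 (UUA, Leu): 2 synonymous substitutions.
Total: 3 + 2 = 5.

5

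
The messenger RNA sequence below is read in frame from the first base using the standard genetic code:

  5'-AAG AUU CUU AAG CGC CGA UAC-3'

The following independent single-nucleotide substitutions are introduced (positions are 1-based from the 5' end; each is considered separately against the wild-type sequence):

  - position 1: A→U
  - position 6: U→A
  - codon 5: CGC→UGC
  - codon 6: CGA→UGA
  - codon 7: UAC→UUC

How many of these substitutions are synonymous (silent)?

1

Codon 1: AAG (Lys) → UAG (Stop) — nonsense.
Codon 2: AUU (Ile) → AUA (Ile) — synonymous.
Codon 5: CGC (Arg) → UGC (Cys) — missense.
Codon 6: CGA (Arg) → UGA (Stop) — nonsense.
Codon 7: UAC (Tyr) → UUC (Phe) — missense.
Synonymous: 1 of 5.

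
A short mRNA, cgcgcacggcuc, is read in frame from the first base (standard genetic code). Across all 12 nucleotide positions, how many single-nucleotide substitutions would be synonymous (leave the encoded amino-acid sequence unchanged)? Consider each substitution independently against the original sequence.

Codon 1 (CGC, Arg): 3 synonymous substitutions.
Codon 2 (GCA, Ala): 3 synonymous substitutions.
Codon 3 (CGG, Arg): 4 synonymous substitutions.
Codon 4 (CUC, Leu): 3 synonymous substitutions.
Total: 3 + 3 + 4 + 3 = 13.

13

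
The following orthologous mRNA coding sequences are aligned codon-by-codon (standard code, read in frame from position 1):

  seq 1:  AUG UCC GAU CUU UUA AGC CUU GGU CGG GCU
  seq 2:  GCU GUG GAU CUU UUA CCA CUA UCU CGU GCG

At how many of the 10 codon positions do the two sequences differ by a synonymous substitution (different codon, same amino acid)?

Codon 1: AUG Met / GCU Ala — nonsynonymous.
Codon 2: UCC Ser / GUG Val — nonsynonymous.
Codon 3: GAU Asp / GAU Asp — identical.
Codon 4: CUU Leu / CUU Leu — identical.
Codon 5: UUA Leu / UUA Leu — identical.
Codon 6: AGC Ser / CCA Pro — nonsynonymous.
Codon 7: CUU Leu / CUA Leu — synonymous.
Codon 8: GGU Gly / UCU Ser — nonsynonymous.
Codon 9: CGG Arg / CGU Arg — synonymous.
Codon 10: GCU Ala / GCG Ala — synonymous.
Synonymous differences: 3.

3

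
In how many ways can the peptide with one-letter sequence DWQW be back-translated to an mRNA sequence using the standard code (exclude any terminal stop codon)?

Asp: 2 codons.
Trp: 1 codon.
Gln: 2 codons.
Trp: 1 codon.
2 × 1 × 2 × 1 = 4.

4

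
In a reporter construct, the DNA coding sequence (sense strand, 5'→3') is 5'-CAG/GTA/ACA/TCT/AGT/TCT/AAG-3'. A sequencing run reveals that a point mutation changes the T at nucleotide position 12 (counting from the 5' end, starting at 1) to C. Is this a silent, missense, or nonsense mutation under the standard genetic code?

silent

Position 12 falls in codon 4: TCT → Ser.
After the substitution the codon is TCC → Ser.
Both encode Ser, so the change is synonymous.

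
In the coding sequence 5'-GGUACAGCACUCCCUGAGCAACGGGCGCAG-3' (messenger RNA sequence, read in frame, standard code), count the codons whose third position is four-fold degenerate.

7

Codon 1 GGU (Gly): third position 4-fold.
Codon 2 ACA (Thr): third position 4-fold.
Codon 3 GCA (Ala): third position 4-fold.
Codon 4 CUC (Leu): third position 4-fold.
Codon 5 CCU (Pro): third position 4-fold.
Codon 6 GAG (Glu): third position 2-fold.
Codon 7 CAA (Gln): third position 2-fold.
Codon 8 CGG (Arg): third position 4-fold.
Codon 9 GCG (Ala): third position 4-fold.
Codon 10 CAG (Gln): third position 2-fold.
Four-fold degenerate third positions: 7.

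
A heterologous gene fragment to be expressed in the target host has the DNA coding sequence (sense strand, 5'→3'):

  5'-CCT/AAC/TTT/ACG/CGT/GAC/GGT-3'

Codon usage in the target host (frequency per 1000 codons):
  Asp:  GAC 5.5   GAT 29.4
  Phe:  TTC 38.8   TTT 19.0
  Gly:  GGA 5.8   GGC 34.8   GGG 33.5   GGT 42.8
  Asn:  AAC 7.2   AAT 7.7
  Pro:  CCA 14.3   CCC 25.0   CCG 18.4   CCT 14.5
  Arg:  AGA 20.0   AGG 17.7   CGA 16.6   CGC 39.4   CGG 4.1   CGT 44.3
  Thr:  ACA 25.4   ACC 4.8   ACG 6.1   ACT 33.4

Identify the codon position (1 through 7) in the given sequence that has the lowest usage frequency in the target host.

6

Codon 1 CCT (Pro): 14.5 per 1000.
Codon 2 AAC (Asn): 7.2 per 1000.
Codon 3 TTT (Phe): 19.0 per 1000.
Codon 4 ACG (Thr): 6.1 per 1000.
Codon 5 CGT (Arg): 44.3 per 1000.
Codon 6 GAC (Asp): 5.5 per 1000.
Codon 7 GGT (Gly): 42.8 per 1000.
Lowest frequency is 5.5 at codon 6.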